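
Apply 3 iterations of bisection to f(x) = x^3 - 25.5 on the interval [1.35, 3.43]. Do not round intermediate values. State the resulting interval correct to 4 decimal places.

f(1.350000) = -23.039625, f(3.430000) = 14.853607 (opposite signs)
step 1: m = 2.390000, f(m) = -11.848081 < 0 → root in [2.390000, 3.430000]
step 2: m = 2.910000, f(m) = -0.857829 < 0 → root in [2.910000, 3.430000]
step 3: m = 3.170000, f(m) = 6.355013 > 0 → root in [2.910000, 3.170000]

[2.9100, 3.1700]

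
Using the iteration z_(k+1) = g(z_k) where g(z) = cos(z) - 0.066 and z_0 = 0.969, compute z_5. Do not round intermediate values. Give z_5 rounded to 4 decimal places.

0.6681

z_1 = g(0.969000) = 0.500124
z_2 = g(0.500124) = 0.811523
z_3 = g(0.811523) = 0.622395
z_4 = g(0.622395) = 0.746485
z_5 = g(0.746485) = 0.668080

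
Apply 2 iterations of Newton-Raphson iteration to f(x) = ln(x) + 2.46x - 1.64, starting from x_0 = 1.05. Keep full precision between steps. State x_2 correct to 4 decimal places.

f'(x) = 1/x + 2.46
x_0 = 1.050000: f = 0.991790, f' = 3.412381 → x_1 = 1.050000 - (0.991790)/(3.412381) = 0.759355
x_1 = 0.759355: f = -0.047271, f' = 3.776906 → x_2 = 0.759355 - (-0.047271)/(3.776906) = 0.771871

0.7719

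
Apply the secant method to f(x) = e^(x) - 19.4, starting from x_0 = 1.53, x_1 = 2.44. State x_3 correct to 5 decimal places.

2.83000

f(x_0) = -14.781823, f(x_1) = -7.926959
x_2 = 2.440000 - (-7.926959)·(2.440000 - 1.530000)/(-7.926959 - (-14.781823)) = 3.492323; f(x_2) = 13.462207
x_3 = 3.492323 - (13.462207)·(3.492323 - 2.440000)/(13.462207 - (-7.926959)) = 2.829998; f(x_3) = -2.454580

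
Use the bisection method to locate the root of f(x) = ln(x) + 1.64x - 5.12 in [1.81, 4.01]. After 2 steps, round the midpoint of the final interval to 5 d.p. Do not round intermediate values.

2.63500

f(1.810000) = -1.558273, f(4.010000) = 2.845191 (opposite signs)
step 1: m = 2.910000, f(m) = 0.720553 > 0 → root in [1.810000, 2.910000]
step 2: m = 2.360000, f(m) = -0.390938 < 0 → root in [2.360000, 2.910000]
Midpoint of [2.360000, 2.910000] = 2.635000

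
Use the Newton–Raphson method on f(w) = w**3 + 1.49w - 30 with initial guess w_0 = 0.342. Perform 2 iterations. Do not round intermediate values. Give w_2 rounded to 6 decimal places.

10.910429

f'(w) = 3w**2 + 1.49
w_0 = 0.342000: f = -29.450418, f' = 1.840892 → w_1 = 0.342000 - (-29.450418)/(1.840892) = 16.339907
w_1 = 16.339907: f = 4356.979768, f' = 802.467645 → w_2 = 16.339907 - (4356.979768)/(802.467645) = 10.910429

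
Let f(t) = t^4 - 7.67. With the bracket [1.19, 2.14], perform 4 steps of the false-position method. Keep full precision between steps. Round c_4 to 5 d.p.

1.65585

f(1.190000) = -5.664661, f(2.140000) = 13.302736
step 1: c = 1.473720, f(c) = -2.953066 < 0 → new bracket [1.473720, 2.140000]
step 2: c = 1.594758, f(c) = -1.201866 < 0 → new bracket [1.594758, 2.140000]
step 3: c = 1.639937, f(c) = -0.437160 < 0 → new bracket [1.639937, 2.140000]
step 4: c = 1.655848, f(c) = -0.152361 < 0 → new bracket [1.655848, 2.140000]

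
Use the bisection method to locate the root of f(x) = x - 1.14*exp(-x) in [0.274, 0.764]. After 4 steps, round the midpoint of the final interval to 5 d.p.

0.62619

f(0.274000) = -0.592779, f(0.764000) = 0.232989 (opposite signs)
step 1: m = 0.519000, f(m) = -0.159432 < 0 → root in [0.519000, 0.764000]
step 2: m = 0.641500, f(m) = 0.041288 > 0 → root in [0.519000, 0.641500]
step 3: m = 0.580250, f(m) = -0.057875 < 0 → root in [0.580250, 0.641500]
step 4: m = 0.610875, f(m) = -0.008003 < 0 → root in [0.610875, 0.641500]
Midpoint of [0.610875, 0.641500] = 0.626187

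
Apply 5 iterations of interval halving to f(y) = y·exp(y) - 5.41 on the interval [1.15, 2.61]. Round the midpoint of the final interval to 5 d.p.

1.35531

f(1.150000) = -1.778078, f(2.610000) = 30.083523 (opposite signs)
step 1: m = 1.880000, f(m) = 6.910589 > 0 → root in [1.150000, 1.880000]
step 2: m = 1.515000, f(m) = 1.482373 > 0 → root in [1.150000, 1.515000]
step 3: m = 1.332500, f(m) = -0.359148 < 0 → root in [1.332500, 1.515000]
step 4: m = 1.423750, f(m) = 0.502355 > 0 → root in [1.332500, 1.423750]
step 5: m = 1.378125, f(m) = 0.057650 > 0 → root in [1.332500, 1.378125]
Midpoint of [1.332500, 1.378125] = 1.355313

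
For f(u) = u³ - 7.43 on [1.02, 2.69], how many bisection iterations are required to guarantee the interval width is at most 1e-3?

Initial width b − a = 2.69 − 1.02 = 1.670000.
After n steps the width is (b−a)/2^n; need (b−a)/2^n ≤ 1e-3.
So n ≥ log₂(1.670000/1e-3) = log₂(1670.0000) ≈ 10.7056.
Hence n = 11.

11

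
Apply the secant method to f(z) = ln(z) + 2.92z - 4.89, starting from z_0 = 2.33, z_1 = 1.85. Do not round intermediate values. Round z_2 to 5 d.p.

1.51853

Secant update: z_(k+1) = z_k − f(z_k)·(z_k − z_(k-1))/(f(z_k) − f(z_(k-1))).
f(z_0) = 2.759468, f(z_1) = 1.127186
z_2 = 1.850000 - (1.127186)·(1.850000 - 2.330000)/(1.127186 - (2.759468)) = 1.518532; f(z_2) = -0.038142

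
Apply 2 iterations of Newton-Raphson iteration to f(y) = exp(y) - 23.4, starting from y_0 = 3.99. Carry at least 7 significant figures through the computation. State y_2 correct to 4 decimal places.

3.1862

f'(y) = exp(y)
y_0 = 3.990000: f = 30.654889, f' = 54.054889 → y_1 = 3.990000 - (30.654889)/(54.054889) = 3.422893
y_1 = 3.422893: f = 7.257990, f' = 30.657990 → y_2 = 3.422893 - (7.257990)/(30.657990) = 3.186153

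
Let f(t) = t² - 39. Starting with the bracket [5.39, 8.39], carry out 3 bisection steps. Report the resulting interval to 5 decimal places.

[6.14000, 6.51500]

f(5.390000) = -9.947900, f(8.390000) = 31.392100 (opposite signs)
step 1: m = 6.890000, f(m) = 8.472100 > 0 → root in [5.390000, 6.890000]
step 2: m = 6.140000, f(m) = -1.300400 < 0 → root in [6.140000, 6.890000]
step 3: m = 6.515000, f(m) = 3.445225 > 0 → root in [6.140000, 6.515000]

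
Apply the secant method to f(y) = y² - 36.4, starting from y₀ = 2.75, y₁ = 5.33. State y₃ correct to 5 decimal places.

6.01599

f(y_0) = -28.837500, f(y_1) = -7.991100
y_2 = 5.330000 - (-7.991100)·(5.330000 - 2.750000)/(-7.991100 - (-28.837500)) = 6.318998; f(y_2) = 3.529730
y_3 = 6.318998 - (3.529730)·(6.318998 - 5.330000)/(3.529730 - (-7.991100)) = 6.015990; f(y_3) = -0.207860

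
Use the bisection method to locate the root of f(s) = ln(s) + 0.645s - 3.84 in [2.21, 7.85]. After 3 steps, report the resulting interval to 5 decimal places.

[3.62000, 4.32500]

f(2.210000) = -1.621557, f(7.850000) = 3.283764 (opposite signs)
step 1: m = 5.030000, f(m) = 1.019770 > 0 → root in [2.210000, 5.030000]
step 2: m = 3.620000, f(m) = -0.218626 < 0 → root in [3.620000, 5.030000]
step 3: m = 4.325000, f(m) = 0.414037 > 0 → root in [3.620000, 4.325000]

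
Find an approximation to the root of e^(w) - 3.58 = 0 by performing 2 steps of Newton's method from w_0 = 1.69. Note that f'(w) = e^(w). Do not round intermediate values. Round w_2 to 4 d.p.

w_0 = 1.690000: f = 1.839481, f' = 5.419481 → w_1 = 1.690000 - (1.839481)/(5.419481) = 1.350580
w_1 = 1.350580: f = 0.279663, f' = 3.859663 → w_2 = 1.350580 - (0.279663)/(3.859663) = 1.278122

1.2781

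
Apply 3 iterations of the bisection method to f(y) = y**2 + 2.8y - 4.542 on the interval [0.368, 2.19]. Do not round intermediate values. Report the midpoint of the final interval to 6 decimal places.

f(0.368000) = -3.376176, f(2.190000) = 6.386100 (opposite signs)
step 1: m = 1.279000, f(m) = 0.675041 > 0 → root in [0.368000, 1.279000]
step 2: m = 0.823500, f(m) = -1.558048 < 0 → root in [0.823500, 1.279000]
step 3: m = 1.051250, f(m) = -0.493373 < 0 → root in [1.051250, 1.279000]
Midpoint of [1.051250, 1.279000] = 1.165125

1.165125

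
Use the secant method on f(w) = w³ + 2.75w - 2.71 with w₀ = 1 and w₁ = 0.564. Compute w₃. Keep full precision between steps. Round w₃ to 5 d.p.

0.80253

Secant update: w_(k+1) = w_k − f(w_k)·(w_k − w_(k-1))/(f(w_k) − f(w_(k-1))).
f(w_0) = 1.040000, f(w_1) = -0.979594
w_2 = 0.564000 - (-0.979594)·(0.564000 - 1.000000)/(-0.979594 - (1.040000)) = 0.775480; f(w_2) = -0.111082
w_3 = 0.775480 - (-0.111082)·(0.775480 - 0.564000)/(-0.111082 - (-0.979594)) = 0.802528; f(w_3) = 0.013820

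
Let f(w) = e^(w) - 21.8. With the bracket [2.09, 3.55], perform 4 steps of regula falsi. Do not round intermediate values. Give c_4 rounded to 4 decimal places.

3.0794

f(2.090000) = -13.715085, f(3.550000) = 13.013317
step 1: c = 2.839167, f(c) = -4.698494 < 0 → new bracket [2.839167, 3.550000]
step 2: c = 3.027733, f(c) = -1.149643 < 0 → new bracket [3.027733, 3.550000]
step 3: c = 3.070126, f(c) = -0.255375 < 0 → new bracket [3.070126, 3.550000]
step 4: c = 3.079362, f(c) = -0.055470 < 0 → new bracket [3.079362, 3.550000]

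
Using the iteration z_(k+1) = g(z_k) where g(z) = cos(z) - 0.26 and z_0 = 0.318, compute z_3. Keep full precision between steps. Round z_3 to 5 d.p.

0.61209

z_1 = g(0.318000) = 0.689863
z_2 = g(0.689863) = 0.511333
z_3 = g(0.511333) = 0.612093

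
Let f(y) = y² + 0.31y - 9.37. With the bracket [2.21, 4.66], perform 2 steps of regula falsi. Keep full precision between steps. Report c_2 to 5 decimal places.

f(2.210000) = -3.800800, f(4.660000) = 13.790200
step 1: c = 2.739359, f(c) = -1.016709 < 0 → new bracket [2.739359, 4.660000]
step 2: c = 2.871239, f(c) = -0.235901 < 0 → new bracket [2.871239, 4.660000]

2.87124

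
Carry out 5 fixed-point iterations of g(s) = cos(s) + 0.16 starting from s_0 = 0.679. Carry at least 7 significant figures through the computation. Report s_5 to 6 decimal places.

0.864728

s_1 = g(0.679000) = 0.938201
s_2 = g(0.938201) = 0.751240
s_3 = g(0.751240) = 0.890843
s_4 = g(0.890843) = 0.788757
s_5 = g(0.788757) = 0.864728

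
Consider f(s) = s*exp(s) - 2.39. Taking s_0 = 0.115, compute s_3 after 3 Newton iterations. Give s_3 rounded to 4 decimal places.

1.0548

Newton update: s ← s − f(s)/f'(s).
f'(s) = (s+1)*exp(s)
s_0 = 0.115000: f = -2.260985, f' = 1.250889 → s_1 = 0.115000 - (-2.260985)/(1.250889) = 1.922502
s_1 = 1.922502: f = 10.756163, f' = 19.984211 → s_2 = 1.922502 - (10.756163)/(19.984211) = 1.384269
s_2 = 1.384269: f = 3.135875, f' = 9.517783 → s_3 = 1.384269 - (3.135875)/(9.517783) = 1.054794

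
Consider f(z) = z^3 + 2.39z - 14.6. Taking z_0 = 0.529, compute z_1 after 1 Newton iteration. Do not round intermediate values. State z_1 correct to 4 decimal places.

4.6125

f'(z) = 3z^2 + 2.39
z_0 = 0.529000: f = -13.187654, f' = 3.229523 → z_1 = 0.529000 - (-13.187654)/(3.229523) = 4.612468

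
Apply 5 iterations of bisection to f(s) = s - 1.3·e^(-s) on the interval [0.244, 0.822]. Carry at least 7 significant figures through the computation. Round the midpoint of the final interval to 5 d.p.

f(0.244000) = -0.774534, f(0.822000) = 0.250583 (opposite signs)
step 1: m = 0.533000, f(m) = -0.229894 < 0 → root in [0.533000, 0.822000]
step 2: m = 0.677500, f(m) = 0.017249 > 0 → root in [0.533000, 0.677500]
step 3: m = 0.605250, f(m) = -0.104469 < 0 → root in [0.605250, 0.677500]
step 4: m = 0.641375, f(m) = -0.043163 < 0 → root in [0.641375, 0.677500]
step 5: m = 0.659438, f(m) = -0.012847 < 0 → root in [0.659438, 0.677500]
Midpoint of [0.659438, 0.677500] = 0.668469

0.66847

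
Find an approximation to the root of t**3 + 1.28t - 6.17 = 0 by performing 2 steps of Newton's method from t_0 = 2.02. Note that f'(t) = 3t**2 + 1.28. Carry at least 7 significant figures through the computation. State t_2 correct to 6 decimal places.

t_0 = 2.020000: f = 4.658008, f' = 13.521200 → t_1 = 2.020000 - (4.658008)/(13.521200) = 1.675503
t_1 = 1.675503: f = 0.678304, f' = 9.701935 → t_2 = 1.675503 - (0.678304)/(9.701935) = 1.605589

1.605589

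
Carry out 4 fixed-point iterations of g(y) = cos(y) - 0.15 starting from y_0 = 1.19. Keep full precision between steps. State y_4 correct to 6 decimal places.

0.713733

y_1 = g(1.190000) = 0.221660
y_2 = g(0.221660) = 0.825534
y_3 = g(0.825534) = 0.528165
y_4 = g(0.528165) = 0.713733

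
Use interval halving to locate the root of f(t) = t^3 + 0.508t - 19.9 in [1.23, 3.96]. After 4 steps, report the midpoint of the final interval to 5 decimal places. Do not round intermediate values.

f(1.230000) = -17.414293, f(3.960000) = 44.210816 (opposite signs)
step 1: m = 2.595000, f(m) = -1.106945 < 0 → root in [2.595000, 3.960000]
step 2: m = 3.277500, f(m) = 16.971895 > 0 → root in [2.595000, 3.277500]
step 3: m = 2.936250, f(m) = 6.906682 > 0 → root in [2.595000, 2.936250]
step 4: m = 2.765625, f(m) = 2.658323 > 0 → root in [2.595000, 2.765625]
Midpoint of [2.595000, 2.765625] = 2.680312

2.68031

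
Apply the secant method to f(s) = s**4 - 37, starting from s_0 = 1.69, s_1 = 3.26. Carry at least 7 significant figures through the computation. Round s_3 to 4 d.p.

Secant update: s_(k+1) = s_k − f(s_k)·(s_k − s_(k-1))/(f(s_k) − f(s_(k-1))).
f(s_0) = -28.842693, f(s_1) = 75.945882
s_2 = 3.260000 - (75.945882)·(3.260000 - 1.690000)/(75.945882 - (-28.842693)) = 2.122137; f(s_2) = -16.718796
s_3 = 2.122137 - (-16.718796)·(2.122137 - 3.260000)/(-16.718796 - (75.945882)) = 2.327433; f(s_3) = -7.656704

2.3274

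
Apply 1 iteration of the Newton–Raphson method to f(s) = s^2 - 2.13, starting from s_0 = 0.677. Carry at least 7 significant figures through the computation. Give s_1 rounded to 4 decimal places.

1.9116

f'(s) = 2s
s_0 = 0.677000: f = -1.671671, f' = 1.354000 → s_1 = 0.677000 - (-1.671671)/(1.354000) = 1.911617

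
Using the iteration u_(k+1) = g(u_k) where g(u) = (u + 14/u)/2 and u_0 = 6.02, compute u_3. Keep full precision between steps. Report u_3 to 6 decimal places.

u_1 = g(6.020000) = 4.172791
u_2 = g(4.172791) = 3.763930
u_3 = g(3.763930) = 3.741723

3.741723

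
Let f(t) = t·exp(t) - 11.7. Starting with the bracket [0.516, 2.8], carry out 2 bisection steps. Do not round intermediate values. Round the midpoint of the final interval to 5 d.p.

1.94350

f(0.516000) = -10.835539, f(2.800000) = 34.345011 (opposite signs)
step 1: m = 1.658000, f(m) = -2.997485 < 0 → root in [1.658000, 2.800000]
step 2: m = 2.229000, f(m) = 9.008682 > 0 → root in [1.658000, 2.229000]
Midpoint of [1.658000, 2.229000] = 1.943500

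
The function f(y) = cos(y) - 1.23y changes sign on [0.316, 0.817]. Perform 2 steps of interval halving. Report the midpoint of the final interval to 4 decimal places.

f(0.316000) = 0.561806, f(0.817000) = -0.320498 (opposite signs)
step 1: m = 0.566500, f(m) = 0.146990 > 0 → root in [0.566500, 0.817000]
step 2: m = 0.691750, f(m) = -0.080722 < 0 → root in [0.566500, 0.691750]
Midpoint of [0.566500, 0.691750] = 0.629125

0.6291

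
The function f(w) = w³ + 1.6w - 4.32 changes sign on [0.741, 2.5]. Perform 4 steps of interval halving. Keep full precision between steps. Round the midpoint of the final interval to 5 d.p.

1.34566

f(0.741000) = -2.727531, f(2.500000) = 15.305000 (opposite signs)
step 1: m = 1.620500, f(m) = 2.528266 > 0 → root in [0.741000, 1.620500]
step 2: m = 1.180750, f(m) = -0.784633 < 0 → root in [1.180750, 1.620500]
step 3: m = 1.400625, f(m) = 0.668677 > 0 → root in [1.180750, 1.400625]
step 4: m = 1.290687, f(m) = -0.104777 < 0 → root in [1.290687, 1.400625]
Midpoint of [1.290687, 1.400625] = 1.345656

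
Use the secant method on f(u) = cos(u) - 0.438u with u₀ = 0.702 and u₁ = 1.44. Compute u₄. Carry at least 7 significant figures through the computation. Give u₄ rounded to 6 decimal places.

Secant update: u_(k+1) = u_k − f(u_k)·(u_k − u_(k-1))/(f(u_k) − f(u_(k-1))).
f(u_0) = 0.456076, f(u_1) = -0.500296
u_2 = 1.440000 - (-0.500296)·(1.440000 - 0.702000)/(-0.500296 - (0.456076)) = 1.053938; f(u_2) = 0.032526
u_3 = 1.053938 - (0.032526)·(1.053938 - 1.440000)/(0.032526 - (-0.500296)) = 1.077505; f(u_3) = 0.001580
u_4 = 1.077505 - (0.001580)·(1.077505 - 1.053938)/(0.001580 - (0.032526)) = 1.078708; f(u_4) = -0.000007

1.078708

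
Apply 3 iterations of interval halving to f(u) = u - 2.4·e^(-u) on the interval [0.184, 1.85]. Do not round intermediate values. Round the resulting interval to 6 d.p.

[0.808750, 1.017000]

f(0.184000) = -1.812646, f(1.850000) = 1.472631 (opposite signs)
step 1: m = 1.017000, f(m) = 0.148972 > 0 → root in [0.184000, 1.017000]
step 2: m = 0.600500, f(m) = -0.715990 < 0 → root in [0.600500, 1.017000]
step 3: m = 0.808750, f(m) = -0.260245 < 0 → root in [0.808750, 1.017000]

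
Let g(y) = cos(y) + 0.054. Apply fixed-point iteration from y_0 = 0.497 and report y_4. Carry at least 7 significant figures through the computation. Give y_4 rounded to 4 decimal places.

y_1 = g(0.497000) = 0.933017
y_2 = g(0.933017) = 0.649413
y_3 = g(0.649413) = 0.850439
y_4 = g(0.850439) = 0.713653

0.7137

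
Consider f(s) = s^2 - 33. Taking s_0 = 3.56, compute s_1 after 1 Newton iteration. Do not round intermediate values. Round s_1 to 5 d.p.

f'(s) = 2s
s_0 = 3.560000: f = -20.326400, f' = 7.120000 → s_1 = 3.560000 - (-20.326400)/(7.120000) = 6.414831

6.41483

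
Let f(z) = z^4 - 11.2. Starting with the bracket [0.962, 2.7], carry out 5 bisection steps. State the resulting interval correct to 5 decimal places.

f(0.962000) = -10.343553, f(2.700000) = 41.944100 (opposite signs)
step 1: m = 1.831000, f(m) = 0.039665 > 0 → root in [0.962000, 1.831000]
step 2: m = 1.396500, f(m) = -7.396672 < 0 → root in [1.396500, 1.831000]
step 3: m = 1.613750, f(m) = -4.418199 < 0 → root in [1.613750, 1.831000]
step 4: m = 1.722375, f(m) = -2.399429 < 0 → root in [1.722375, 1.831000]
step 5: m = 1.776687, f(m) = -1.235760 < 0 → root in [1.776687, 1.831000]

[1.77669, 1.83100]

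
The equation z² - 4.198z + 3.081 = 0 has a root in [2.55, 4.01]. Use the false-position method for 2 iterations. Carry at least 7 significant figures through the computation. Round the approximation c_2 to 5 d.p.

f(2.550000) = -1.121400, f(4.010000) = 2.327120
step 1: c = 3.024767, f(c) = -0.467756 < 0 → new bracket [3.024767, 4.010000]
step 2: c = 3.189658, f(c) = -0.135267 < 0 → new bracket [3.189658, 4.010000]

3.18966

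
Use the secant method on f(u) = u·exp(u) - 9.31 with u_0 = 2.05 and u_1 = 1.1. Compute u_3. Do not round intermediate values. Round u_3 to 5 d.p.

f(u_0) = 6.614197, f(u_1) = -6.005417
u_2 = 1.100000 - (-6.005417)·(1.100000 - 2.050000)/(-6.005417 - (6.614197)) = 1.552086; f(u_2) = -1.982127
u_3 = 1.552086 - (-1.982127)·(1.552086 - 1.100000)/(-1.982127 - (-6.005417)) = 1.774812; f(u_3) = 1.159916

1.77481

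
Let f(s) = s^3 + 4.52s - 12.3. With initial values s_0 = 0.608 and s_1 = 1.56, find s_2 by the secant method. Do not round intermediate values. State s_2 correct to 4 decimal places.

1.7356

Secant update: s_(k+1) = s_k − f(s_k)·(s_k − s_(k-1))/(f(s_k) − f(s_(k-1))).
f(s_0) = -9.327084, f(s_1) = -1.452384
s_2 = 1.560000 - (-1.452384)·(1.560000 - 0.608000)/(-1.452384 - (-9.327084)) = 1.735584; f(s_2) = 0.772853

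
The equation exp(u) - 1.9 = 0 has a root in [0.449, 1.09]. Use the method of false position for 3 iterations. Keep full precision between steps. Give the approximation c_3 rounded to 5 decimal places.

0.64007

f(0.449000) = -0.333255, f(1.090000) = 1.074274
step 1: c = 0.600767, f(c) = -0.076483 < 0 → new bracket [0.600767, 1.090000]
step 2: c = 0.633283, f(c) = -0.016215 < 0 → new bracket [0.633283, 1.090000]
step 3: c = 0.640074, f(c) = -0.003378 < 0 → new bracket [0.640074, 1.090000]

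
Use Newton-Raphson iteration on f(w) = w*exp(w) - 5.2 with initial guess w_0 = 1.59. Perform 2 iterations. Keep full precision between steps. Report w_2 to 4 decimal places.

1.3501

Newton update: w ← w − f(w)/f'(w).
f'(w) = (w+1)*exp(w)
w_0 = 1.590000: f = 2.596961, f' = 12.700710 → w_1 = 1.590000 - (2.596961)/(12.700710) = 1.385526
w_1 = 1.385526: f = 0.337850, f' = 9.534779 → w_2 = 1.385526 - (0.337850)/(9.534779) = 1.350093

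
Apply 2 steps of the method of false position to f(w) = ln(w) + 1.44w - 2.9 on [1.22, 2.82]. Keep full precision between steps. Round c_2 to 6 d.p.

1.663147

f(1.220000) = -0.944349, f(2.820000) = 2.197537
step 1: c = 1.700908, f(c) = 0.080470 > 0 → new bracket [1.220000, 1.700908]
step 2: c = 1.663147, f(c) = 0.003643 > 0 → new bracket [1.220000, 1.663147]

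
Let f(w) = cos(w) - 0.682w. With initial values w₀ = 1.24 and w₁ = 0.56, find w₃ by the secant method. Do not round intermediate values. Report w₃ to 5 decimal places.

f(w_0) = -0.520884, f(w_1) = 0.465335
w_2 = 0.560000 - (0.465335)·(0.560000 - 1.240000)/(0.465335 - (-0.520884)) = 0.880850; f(w_2) = 0.035757
w_3 = 0.880850 - (0.035757)·(0.880850 - 0.560000)/(0.035757 - (0.465335)) = 0.907556; f(w_3) = -0.003280

0.90756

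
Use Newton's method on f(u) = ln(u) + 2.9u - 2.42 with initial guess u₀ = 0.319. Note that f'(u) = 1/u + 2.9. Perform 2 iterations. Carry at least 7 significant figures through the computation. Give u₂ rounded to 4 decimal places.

u_0 = 0.319000: f = -2.637464, f' = 6.034796 → u_1 = 0.319000 - (-2.637464)/(6.034796) = 0.756043
u_1 = 0.756043: f = -0.507133, f' = 4.222676 → u_2 = 0.756043 - (-0.507133)/(4.222676) = 0.876140

0.8761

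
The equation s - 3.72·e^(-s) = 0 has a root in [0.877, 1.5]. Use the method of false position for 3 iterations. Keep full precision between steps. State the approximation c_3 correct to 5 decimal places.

f(0.877000) = -0.670628, f(1.500000) = 0.669956
step 1: c = 1.188656, f(c) = 0.055431 > 0 → new bracket [0.877000, 1.188656]
step 2: c = 1.164863, f(c) = 0.004351 > 0 → new bracket [0.877000, 1.164863]
step 3: c = 1.163007, f(c) = 0.000340 > 0 → new bracket [0.877000, 1.163007]

1.16301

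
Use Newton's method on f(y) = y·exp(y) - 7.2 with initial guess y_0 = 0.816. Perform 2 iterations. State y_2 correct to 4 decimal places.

1.7174

f'(y) = (y + 1)·exp(y)
y_0 = 0.816000: f = -5.354668, f' = 4.106768 → y_1 = 0.816000 - (-5.354668)/(4.106768) = 2.119864
y_1 = 2.119864: f = 10.458487, f' = 25.988495 → y_2 = 2.119864 - (10.458487)/(25.988495) = 1.717437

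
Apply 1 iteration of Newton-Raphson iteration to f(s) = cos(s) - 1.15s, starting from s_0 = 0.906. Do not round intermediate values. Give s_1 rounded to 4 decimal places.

f'(s) = -sin(s) - 1.15
s_0 = 0.906000: f = -0.425001, f' = -1.937042 → s_1 = 0.906000 - (-0.425001)/(-1.937042) = 0.686593

0.6866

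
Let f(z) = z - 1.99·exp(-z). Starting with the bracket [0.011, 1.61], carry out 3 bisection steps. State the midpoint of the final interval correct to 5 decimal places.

0.91044

f(0.011000) = -1.957230, f(1.610000) = 1.212224 (opposite signs)
step 1: m = 0.810500, f(m) = -0.074325 < 0 → root in [0.810500, 1.610000]
step 2: m = 1.210250, f(m) = 0.616986 > 0 → root in [0.810500, 1.210250]
step 3: m = 1.010375, f(m) = 0.285851 > 0 → root in [0.810500, 1.010375]
Midpoint of [0.810500, 1.010375] = 0.910438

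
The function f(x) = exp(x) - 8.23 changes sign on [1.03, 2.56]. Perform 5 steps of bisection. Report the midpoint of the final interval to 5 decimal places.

2.10578

f(1.030000) = -5.428934, f(2.560000) = 4.705817 (opposite signs)
step 1: m = 1.795000, f(m) = -2.210525 < 0 → root in [1.795000, 2.560000]
step 2: m = 2.177500, f(m) = 0.594218 > 0 → root in [1.795000, 2.177500]
step 3: m = 1.986250, f(m) = -0.941848 < 0 → root in [1.986250, 2.177500]
step 4: m = 2.081875, f(m) = -0.210509 < 0 → root in [2.081875, 2.177500]
step 5: m = 2.129688, f(m) = 0.182238 > 0 → root in [2.081875, 2.129688]
Midpoint of [2.081875, 2.129688] = 2.105781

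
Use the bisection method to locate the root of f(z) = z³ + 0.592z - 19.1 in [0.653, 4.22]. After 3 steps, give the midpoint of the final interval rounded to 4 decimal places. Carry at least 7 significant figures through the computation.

f(0.653000) = -18.434979, f(4.220000) = 58.549688 (opposite signs)
step 1: m = 2.436500, f(m) = -3.193231 < 0 → root in [2.436500, 4.220000]
step 2: m = 3.328250, f(m) = 19.738175 > 0 → root in [2.436500, 3.328250]
step 3: m = 2.882375, f(m) = 6.553384 > 0 → root in [2.436500, 2.882375]
Midpoint of [2.436500, 2.882375] = 2.659437

2.6594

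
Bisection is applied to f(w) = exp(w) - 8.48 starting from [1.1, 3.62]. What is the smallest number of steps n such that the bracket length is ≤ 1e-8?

Initial width b − a = 3.62 − 1.1 = 2.520000.
After n steps the width is (b−a)/2^n; need (b−a)/2^n ≤ 1e-8.
So n ≥ log₂(2.520000/1e-8) = log₂(252000000.0000) ≈ 27.9088.
Hence n = 28.

28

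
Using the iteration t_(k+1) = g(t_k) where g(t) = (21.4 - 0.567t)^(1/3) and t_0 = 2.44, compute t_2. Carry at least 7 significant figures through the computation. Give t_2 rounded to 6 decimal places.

2.708092

t_1 = g(2.440000) = 2.715165
t_2 = g(2.715165) = 2.708092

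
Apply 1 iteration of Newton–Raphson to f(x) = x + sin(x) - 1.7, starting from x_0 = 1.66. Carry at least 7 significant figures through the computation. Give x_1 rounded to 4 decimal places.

f'(x) = 1 + cos(x)
x_0 = 1.660000: f = 0.956024, f' = 0.910915 → x_1 = 1.660000 - (0.956024)/(0.910915) = 0.610479

0.6105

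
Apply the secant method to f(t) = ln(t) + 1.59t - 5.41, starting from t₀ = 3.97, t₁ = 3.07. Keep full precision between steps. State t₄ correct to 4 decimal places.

f(t_0) = 2.281066, f(t_1) = 0.592978
t_2 = 3.070000 - (0.592978)·(3.070000 - 3.970000)/(0.592978 - (2.281066)) = 2.753856; f(t_2) = -0.018368
t_3 = 2.753856 - (-0.018368)·(2.753856 - 3.070000)/(-0.018368 - (0.592978)) = 2.763354; f(t_3) = 0.000178
t_4 = 2.763354 - (0.000178)·(2.763354 - 2.753856)/(0.000178 - (-0.018368)) = 2.763263; f(t_4) = 0.000000

2.7633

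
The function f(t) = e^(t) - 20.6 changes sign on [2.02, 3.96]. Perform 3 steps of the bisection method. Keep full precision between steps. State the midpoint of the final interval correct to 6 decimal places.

3.111250

f(2.020000) = -13.061675, f(3.960000) = 31.857326 (opposite signs)
step 1: m = 2.990000, f(m) = -0.714318 < 0 → root in [2.990000, 3.960000]
step 2: m = 3.475000, f(m) = 11.697829 > 0 → root in [2.990000, 3.475000]
step 3: m = 3.232500, f(m) = 4.742935 > 0 → root in [2.990000, 3.232500]
Midpoint of [2.990000, 3.232500] = 3.111250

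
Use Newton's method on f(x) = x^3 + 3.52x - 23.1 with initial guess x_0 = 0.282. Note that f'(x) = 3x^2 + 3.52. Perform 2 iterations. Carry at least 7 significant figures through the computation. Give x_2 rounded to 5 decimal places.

4.17901

x_0 = 0.282000: f = -22.084934, f' = 3.758572 → x_1 = 0.282000 - (-22.084934)/(3.758572) = 6.157884
x_1 = 6.157884: f = 232.079888, f' = 117.278617 → x_2 = 6.157884 - (232.079888)/(117.278617) = 4.179008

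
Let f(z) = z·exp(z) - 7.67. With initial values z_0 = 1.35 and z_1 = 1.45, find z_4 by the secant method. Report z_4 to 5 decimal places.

1.57990

Secant update: z_(k+1) = z_k − f(z_k)·(z_k − z_(k-1))/(f(z_k) − f(z_(k-1))).
f(z_0) = -2.462476, f(z_1) = -1.488484
z_2 = 1.450000 - (-1.488484)·(1.450000 - 1.350000)/(-1.488484 - (-2.462476)) = 1.602823; f(z_2) = 0.291278
z_3 = 1.602823 - (0.291278)·(1.602823 - 1.450000)/(0.291278 - (-1.488484)) = 1.577812; f(z_3) = -0.026537
z_4 = 1.577812 - (-0.026537)·(1.577812 - 1.602823)/(-0.026537 - (0.291278)) = 1.579900; f(z_4) = -0.000420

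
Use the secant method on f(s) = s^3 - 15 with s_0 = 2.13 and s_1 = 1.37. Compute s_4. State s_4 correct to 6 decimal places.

f(s_0) = -5.336403, f(s_1) = -12.428647
s_2 = 1.370000 - (-12.428647)·(1.370000 - 2.130000)/(-12.428647 - (-5.336403)) = 2.701845; f(s_2) = 4.723384
s_3 = 2.701845 - (4.723384)·(2.701845 - 1.370000)/(4.723384 - (-12.428647)) = 2.335077; f(s_3) = -2.267791
s_4 = 2.335077 - (-2.267791)·(2.335077 - 2.701845)/(-2.267791 - (4.723384)) = 2.454049; f(s_4) = -0.220840

2.454049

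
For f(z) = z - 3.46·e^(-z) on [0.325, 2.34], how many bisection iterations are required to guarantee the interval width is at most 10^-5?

18

Initial width b − a = 2.34 − 0.325 = 2.015000.
After n steps the width is (b−a)/2^n; need (b−a)/2^n ≤ 10^-5.
So n ≥ log₂(2.015000/10^-5) = log₂(201500.0000) ≈ 17.6204.
Hence n = 18.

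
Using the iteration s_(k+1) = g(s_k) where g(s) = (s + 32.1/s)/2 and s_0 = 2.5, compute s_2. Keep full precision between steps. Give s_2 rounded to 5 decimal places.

5.92757

s_1 = g(2.500000) = 7.670000
s_2 = g(7.670000) = 5.927568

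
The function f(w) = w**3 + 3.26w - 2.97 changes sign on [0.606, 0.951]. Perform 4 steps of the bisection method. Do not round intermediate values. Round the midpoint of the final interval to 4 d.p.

f(0.606000) = -0.771895, f(0.951000) = 0.990345 (opposite signs)
step 1: m = 0.778500, f(m) = 0.039729 > 0 → root in [0.606000, 0.778500]
step 2: m = 0.692250, f(m) = -0.381532 < 0 → root in [0.692250, 0.778500]
step 3: m = 0.735375, f(m) = -0.175004 < 0 → root in [0.735375, 0.778500]
step 4: m = 0.756938, f(m) = -0.068693 < 0 → root in [0.756938, 0.778500]
Midpoint of [0.756938, 0.778500] = 0.767719

0.7677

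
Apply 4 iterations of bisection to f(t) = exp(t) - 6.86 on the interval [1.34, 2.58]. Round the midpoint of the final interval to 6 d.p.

f(1.340000) = -3.040956, f(2.580000) = 6.337138 (opposite signs)
step 1: m = 1.960000, f(m) = 0.239327 > 0 → root in [1.340000, 1.960000]
step 2: m = 1.650000, f(m) = -1.653020 < 0 → root in [1.650000, 1.960000]
step 3: m = 1.805000, f(m) = -0.780029 < 0 → root in [1.805000, 1.960000]
step 4: m = 1.882500, f(m) = -0.290091 < 0 → root in [1.882500, 1.960000]
Midpoint of [1.882500, 1.960000] = 1.921250

1.921250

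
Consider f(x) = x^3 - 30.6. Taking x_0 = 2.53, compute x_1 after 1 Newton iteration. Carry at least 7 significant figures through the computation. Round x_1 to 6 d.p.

f'(x) = 3x^2
x_0 = 2.530000: f = -14.405723, f' = 19.202700 → x_1 = 2.530000 - (-14.405723)/(19.202700) = 3.280193

3.280193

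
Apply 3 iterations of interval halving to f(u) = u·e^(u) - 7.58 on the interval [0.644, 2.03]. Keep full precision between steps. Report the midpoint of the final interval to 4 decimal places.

1.5969

f(0.644000) = -6.353771, f(2.030000) = 7.876595 (opposite signs)
step 1: m = 1.337000, f(m) = -2.489234 < 0 → root in [1.337000, 2.030000]
step 2: m = 1.683500, f(m) = 1.484584 > 0 → root in [1.337000, 1.683500]
step 3: m = 1.510250, f(m) = -0.741795 < 0 → root in [1.510250, 1.683500]
Midpoint of [1.510250, 1.683500] = 1.596875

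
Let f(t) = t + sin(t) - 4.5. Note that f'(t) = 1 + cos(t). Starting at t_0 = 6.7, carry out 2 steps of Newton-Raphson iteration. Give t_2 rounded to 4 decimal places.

Newton update: t ← t − f(t)/f'(t).
t_0 = 6.700000: f = 2.604850, f' = 1.914383 → t_1 = 6.700000 - (2.604850)/(1.914383) = 5.339327
t_1 = 5.339327: f = 0.029499, f' = 1.586668 → t_2 = 5.339327 - (0.029499)/(1.586668) = 5.320735

5.3207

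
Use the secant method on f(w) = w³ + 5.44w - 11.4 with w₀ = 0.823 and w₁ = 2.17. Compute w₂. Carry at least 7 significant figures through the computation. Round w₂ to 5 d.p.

Secant update: w_(k+1) = w_k − f(w_k)·(w_k − w_(k-1))/(f(w_k) − f(w_(k-1))).
f(w_0) = -6.365438, f(w_1) = 10.623113
w_2 = 2.170000 - (10.623113)·(2.170000 - 0.823000)/(10.623113 - (-6.365438)) = 1.327707; f(w_2) = -1.836781

1.32771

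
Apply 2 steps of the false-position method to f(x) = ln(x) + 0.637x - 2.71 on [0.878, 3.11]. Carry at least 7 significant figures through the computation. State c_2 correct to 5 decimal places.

2.71162

f(0.878000) = -2.280823, f(3.110000) = 0.405693
step 1: c = 2.772944, f(c) = 0.076275 > 0 → new bracket [0.878000, 2.772944]
step 2: c = 2.711624, f(c) = 0.014852 > 0 → new bracket [0.878000, 2.711624]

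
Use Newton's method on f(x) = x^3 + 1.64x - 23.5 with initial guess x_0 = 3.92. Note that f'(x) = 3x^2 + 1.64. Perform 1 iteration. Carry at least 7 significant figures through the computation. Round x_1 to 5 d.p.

3.01581

Newton update: x ← x − f(x)/f'(x).
x_0 = 3.920000: f = 43.165088, f' = 47.739200 → x_1 = 3.920000 - (43.165088)/(47.739200) = 3.015815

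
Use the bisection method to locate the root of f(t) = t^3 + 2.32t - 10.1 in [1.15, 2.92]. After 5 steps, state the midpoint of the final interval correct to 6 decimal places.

f(1.150000) = -5.911125, f(2.920000) = 21.571488 (opposite signs)
step 1: m = 2.035000, f(m) = 3.048593 > 0 → root in [1.150000, 2.035000]
step 2: m = 1.592500, f(m) = -2.366730 < 0 → root in [1.592500, 2.035000]
step 3: m = 1.813750, f(m) = 0.074574 > 0 → root in [1.592500, 1.813750]
step 4: m = 1.703125, f(m) = -1.208606 < 0 → root in [1.703125, 1.813750]
step 5: m = 1.758438, f(m) = -0.583156 < 0 → root in [1.758438, 1.813750]
Midpoint of [1.758438, 1.813750] = 1.786094

1.786094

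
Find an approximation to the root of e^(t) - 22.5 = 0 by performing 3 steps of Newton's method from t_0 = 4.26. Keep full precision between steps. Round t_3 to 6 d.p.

3.117696

Newton update: t ← t − f(t)/f'(t).
f'(t) = e^(t)
t_0 = 4.260000: f = 48.309983, f' = 70.809983 → t_1 = 4.260000 - (48.309983)/(70.809983) = 3.577752
t_1 = 3.577752: f = 13.292981, f' = 35.792981 → t_2 = 3.577752 - (13.292981)/(35.792981) = 3.206367
t_2 = 3.206367: f = 2.189219, f' = 24.689219 → t_3 = 3.206367 - (2.189219)/(24.689219) = 3.117696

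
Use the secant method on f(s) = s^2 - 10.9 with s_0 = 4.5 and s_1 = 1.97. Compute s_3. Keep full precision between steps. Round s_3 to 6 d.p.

3.366872

Secant update: s_(k+1) = s_k − f(s_k)·(s_k − s_(k-1))/(f(s_k) − f(s_(k-1))).
f(s_0) = 9.350000, f(s_1) = -7.019100
s_2 = 1.970000 - (-7.019100)·(1.970000 - 4.500000)/(-7.019100 - (9.350000)) = 3.054869; f(s_2) = -1.567778
s_3 = 3.054869 - (-1.567778)·(3.054869 - 1.970000)/(-1.567778 - (-7.019100)) = 3.366872; f(s_3) = 0.435829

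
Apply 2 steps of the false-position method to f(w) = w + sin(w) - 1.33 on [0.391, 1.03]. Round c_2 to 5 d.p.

f(0.391000) = -0.557887, f(1.030000) = 0.557299
step 1: c = 0.710668, f(c) = 0.033009 > 0 → new bracket [0.391000, 0.710668]
step 2: c = 0.692811, f(c) = 0.001514 > 0 → new bracket [0.391000, 0.692811]

0.69281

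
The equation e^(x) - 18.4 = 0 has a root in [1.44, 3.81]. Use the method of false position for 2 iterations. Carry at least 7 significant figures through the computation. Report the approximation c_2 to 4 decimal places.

False-position update: c = (a·f(b) − b·f(a))/(f(b) − f(a)); replace the endpoint whose sign matches f(c).
f(1.440000) = -14.179304, f(3.810000) = 26.750439
step 1: c = 2.261040, f(c) = -8.806940 < 0 → new bracket [2.261040, 3.810000]
step 2: c = 2.644690, f(c) = -4.320918 < 0 → new bracket [2.644690, 3.810000]

2.6447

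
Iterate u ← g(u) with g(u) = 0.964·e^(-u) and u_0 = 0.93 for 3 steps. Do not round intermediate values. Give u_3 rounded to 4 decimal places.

0.4987

u_1 = g(0.930000) = 0.380350
u_2 = g(0.380350) = 0.659012
u_3 = g(0.659012) = 0.498737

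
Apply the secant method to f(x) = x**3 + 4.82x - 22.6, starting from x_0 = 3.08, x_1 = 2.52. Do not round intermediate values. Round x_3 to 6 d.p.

f(x_0) = 21.463712, f(x_1) = 5.549408
x_2 = 2.520000 - (5.549408)·(2.520000 - 3.080000)/(5.549408 - (21.463712)) = 2.324725; f(x_2) = 1.168790
x_3 = 2.324725 - (1.168790)·(2.324725 - 2.520000)/(1.168790 - (5.549408)) = 2.272624; f(x_3) = 0.091733

2.272624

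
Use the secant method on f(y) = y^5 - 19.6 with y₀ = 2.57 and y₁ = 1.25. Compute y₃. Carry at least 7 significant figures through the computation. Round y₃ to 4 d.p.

2.2352

f(y_0) = 92.515489, f(y_1) = -16.548242
y_2 = 1.250000 - (-16.548242)·(1.250000 - 2.570000)/(-16.548242 - (92.515489)) = 1.450284; f(y_2) = -13.183995
y_3 = 1.450284 - (-13.183995)·(1.450284 - 1.250000)/(-13.183995 - (-16.548242)) = 2.235166; f(y_3) = 36.189030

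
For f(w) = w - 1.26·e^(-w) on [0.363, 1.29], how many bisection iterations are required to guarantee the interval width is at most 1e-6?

20

Initial width b − a = 1.29 − 0.363 = 0.927000.
After n steps the width is (b−a)/2^n; need (b−a)/2^n ≤ 1e-6.
So n ≥ log₂(0.927000/1e-6) = log₂(927000.0000) ≈ 19.8222.
Hence n = 20.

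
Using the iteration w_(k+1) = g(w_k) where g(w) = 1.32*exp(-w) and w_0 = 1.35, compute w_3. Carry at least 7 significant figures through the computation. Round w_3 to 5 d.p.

w_1 = g(1.350000) = 0.342197
w_2 = g(0.342197) = 0.937475
w_3 = g(0.937475) = 0.516932

0.51693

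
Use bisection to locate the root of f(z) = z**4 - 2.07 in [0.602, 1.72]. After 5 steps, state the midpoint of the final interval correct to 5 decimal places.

f(0.602000) = -1.938663, f(1.720000) = 6.682131 (opposite signs)
step 1: m = 1.161000, f(m) = -0.253109 < 0 → root in [1.161000, 1.720000]
step 2: m = 1.440500, f(m) = 2.235792 > 0 → root in [1.161000, 1.440500]
step 3: m = 1.300750, f(m) = 0.792697 > 0 → root in [1.161000, 1.300750]
step 4: m = 1.230875, f(m) = 0.225386 > 0 → root in [1.161000, 1.230875]
step 5: m = 1.195938, f(m) = -0.024338 < 0 → root in [1.195938, 1.230875]
Midpoint of [1.195938, 1.230875] = 1.213406

1.21341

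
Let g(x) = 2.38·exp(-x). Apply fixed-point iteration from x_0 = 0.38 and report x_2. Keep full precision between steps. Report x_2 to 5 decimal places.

0.46744

x_1 = g(0.380000) = 1.627590
x_2 = g(1.627590) = 0.467437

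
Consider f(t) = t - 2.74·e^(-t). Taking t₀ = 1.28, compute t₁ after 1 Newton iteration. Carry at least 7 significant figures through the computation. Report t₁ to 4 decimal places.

f'(t) = 1 + 2.74·e^(-t)
t_0 = 1.280000: f = 0.518178, f' = 1.761822 → t_1 = 1.280000 - (0.518178)/(1.761822) = 0.985885

0.9859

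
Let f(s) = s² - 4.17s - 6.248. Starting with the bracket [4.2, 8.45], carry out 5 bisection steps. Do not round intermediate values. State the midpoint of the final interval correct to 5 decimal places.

f(4.200000) = -6.122000, f(8.450000) = 29.918000 (opposite signs)
step 1: m = 6.325000, f(m) = 7.382375 > 0 → root in [4.200000, 6.325000]
step 2: m = 5.262500, f(m) = -0.498719 < 0 → root in [5.262500, 6.325000]
step 3: m = 5.793750, f(m) = 3.159602 > 0 → root in [5.262500, 5.793750]
step 4: m = 5.528125, f(m) = 1.259885 > 0 → root in [5.262500, 5.528125]
step 5: m = 5.395312, f(m) = 0.362944 > 0 → root in [5.262500, 5.395312]
Midpoint of [5.262500, 5.395312] = 5.328906

5.32891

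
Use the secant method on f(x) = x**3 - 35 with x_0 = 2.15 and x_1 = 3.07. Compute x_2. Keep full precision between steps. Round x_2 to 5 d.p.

f(x_0) = -25.061625, f(x_1) = -6.065557
x_2 = 3.070000 - (-6.065557)·(3.070000 - 2.150000)/(-6.065557 - (-25.061625)) = 3.363761; f(x_2) = 3.060594

3.36376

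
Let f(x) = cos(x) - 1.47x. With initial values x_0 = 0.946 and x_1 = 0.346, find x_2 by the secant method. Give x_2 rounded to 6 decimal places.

Secant update: x_(k+1) = x_k − f(x_k)·(x_k − x_(k-1))/(f(x_k) − f(x_(k-1))).
f(x_0) = -0.805688, f(x_1) = 0.432117
x_2 = 0.346000 - (0.432117)·(0.346000 - 0.946000)/(0.432117 - (-0.805688)) = 0.555460; f(x_2) = 0.033133

0.555460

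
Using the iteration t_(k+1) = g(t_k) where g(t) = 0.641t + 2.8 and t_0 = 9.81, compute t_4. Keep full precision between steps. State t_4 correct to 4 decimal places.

8.1389

t_1 = g(9.810000) = 9.088210
t_2 = g(9.088210) = 8.625543
t_3 = g(8.625543) = 8.328973
t_4 = g(8.328973) = 8.138872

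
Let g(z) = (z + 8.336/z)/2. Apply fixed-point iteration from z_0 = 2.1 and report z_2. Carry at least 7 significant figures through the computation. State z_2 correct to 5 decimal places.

2.89080

z_1 = g(2.100000) = 3.034762
z_2 = g(3.034762) = 2.890800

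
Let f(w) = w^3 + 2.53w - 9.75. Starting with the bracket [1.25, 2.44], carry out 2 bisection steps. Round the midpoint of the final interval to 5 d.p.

1.69625

f(1.250000) = -4.634375, f(2.440000) = 10.949984 (opposite signs)
step 1: m = 1.845000, f(m) = 1.198276 > 0 → root in [1.250000, 1.845000]
step 2: m = 1.547500, f(m) = -2.128940 < 0 → root in [1.547500, 1.845000]
Midpoint of [1.547500, 1.845000] = 1.696250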